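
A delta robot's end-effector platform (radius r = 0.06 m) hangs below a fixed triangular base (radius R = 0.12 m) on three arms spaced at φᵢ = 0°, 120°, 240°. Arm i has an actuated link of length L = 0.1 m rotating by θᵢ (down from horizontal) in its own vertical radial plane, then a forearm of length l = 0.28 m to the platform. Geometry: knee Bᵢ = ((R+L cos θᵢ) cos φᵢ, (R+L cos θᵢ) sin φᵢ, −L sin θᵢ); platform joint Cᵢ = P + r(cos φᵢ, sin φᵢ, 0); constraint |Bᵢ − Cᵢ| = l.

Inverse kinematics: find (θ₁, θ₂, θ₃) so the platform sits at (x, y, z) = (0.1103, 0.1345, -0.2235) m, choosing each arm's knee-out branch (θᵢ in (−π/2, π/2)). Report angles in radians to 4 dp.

θ₁ = -0.1739, θ₂ = 0.1751, θ₃ = 1.3968

arm 1 (φ=0.0°): x'=0.1103, y'=0.1345
  e−x'=-0.0503;  (l²−L²−(e−x')²−y'²−z²)/2L = -0.0109
  γ=atan2(-0.2235,-0.0503)=-1.7922;  ψ=arccos(-0.0474)=1.6182;  θ1=γ+ψ≈-0.1739
rotate P by −φ2: (0.0613, -0.1628, -0.2235)
  A=-0.0013, B=-0.2235, C=(l²−L²−A²−y'²−z²)/(2L)=-0.0402
  √(A²+B²)=0.2235;  θ2 = -1.5767+1.7518 ≈ 0.1751
φ3=240.0° → target in arm frame (-0.1716, 0.0283)
  A cos θ + B sin θ = C:  0.2316·cos θ + -0.2235·sin θ = -0.1800
  √(A²+B²)=0.3219;  θ3 = -0.7675+2.1643 ≈ 1.3968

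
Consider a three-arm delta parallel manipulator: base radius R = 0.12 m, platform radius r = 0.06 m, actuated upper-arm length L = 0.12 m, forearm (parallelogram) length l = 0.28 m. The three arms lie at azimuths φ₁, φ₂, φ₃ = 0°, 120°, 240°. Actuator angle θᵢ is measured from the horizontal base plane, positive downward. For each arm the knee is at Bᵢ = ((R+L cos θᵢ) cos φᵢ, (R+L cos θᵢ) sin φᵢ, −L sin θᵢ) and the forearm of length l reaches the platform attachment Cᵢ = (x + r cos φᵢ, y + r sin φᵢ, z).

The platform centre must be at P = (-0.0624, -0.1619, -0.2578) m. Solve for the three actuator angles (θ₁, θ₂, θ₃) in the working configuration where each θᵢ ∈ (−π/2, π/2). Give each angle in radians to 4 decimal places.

θ₁ = 1.1343, θ₂ = 1.3087, θ₃ = -0.1744

arm 1 (φ=0.0°): x'=-0.0624, y'=-0.1619
  A cos θ + B sin θ = C:  0.1224·cos θ + -0.2578·sin θ = -0.1819
  γ=atan2(-0.2578,0.1224)=-1.1275;  ψ=arccos(-0.6374)=2.2619;  θ1=γ+ψ≈1.1343
arm 2 (φ=120.0°): x'=-0.1090, y'=0.1350
  A=0.1690, B=-0.2578, C=(l²−L²−A²−y'²−z²)/(2L)=-0.2052
  γ=atan2(-0.2578,0.1690)=-0.9905;  ψ=arccos(-0.6657)=2.2992;  θ2=γ+ψ≈1.3087
φ3=240.0° → target in arm frame (0.1714, 0.0269)
  A=-0.1114, B=-0.2578, C=(l²−L²−A²−y'²−z²)/(2L)=-0.0650
  γ=atan2(-0.2578,-0.1114)=-1.9787;  ψ=arccos(-0.2314)=1.8043;  θ3=γ+ψ≈-0.1744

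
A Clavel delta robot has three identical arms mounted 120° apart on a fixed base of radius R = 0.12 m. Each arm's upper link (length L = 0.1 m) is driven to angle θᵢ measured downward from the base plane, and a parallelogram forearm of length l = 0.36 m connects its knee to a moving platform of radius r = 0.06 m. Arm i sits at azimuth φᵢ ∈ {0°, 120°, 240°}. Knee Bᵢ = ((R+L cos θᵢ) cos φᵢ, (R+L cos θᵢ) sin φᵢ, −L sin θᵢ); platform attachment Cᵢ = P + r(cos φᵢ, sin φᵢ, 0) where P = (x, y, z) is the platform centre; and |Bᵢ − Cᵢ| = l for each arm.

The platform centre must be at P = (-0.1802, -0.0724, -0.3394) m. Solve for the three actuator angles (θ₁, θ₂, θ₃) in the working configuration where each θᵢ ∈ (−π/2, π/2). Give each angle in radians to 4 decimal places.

θ₁ = 1.3967, θ₂ = 0.6113, θ₃ = 0.0001

φ1=0.0° → target in arm frame (-0.1802, -0.0724)
  A cos θ + B sin θ = C:  0.2402·cos θ + -0.3394·sin θ = -0.2927
  √(A²+B²)=0.4158;  θ1 = -0.9549+2.3516 ≈ 1.3967
rotate P by −φ2: (0.0274, 0.1923, -0.3394)
  A cos θ + B sin θ = C:  0.0326·cos θ + -0.3394·sin θ = -0.1681
  θ2 = atan2(B,A) + arccos(C/0.3410) = 0.6113
φ3=240.0° → target in arm frame (0.1528, -0.1199)
  e−x'=-0.0928;  (l²−L²−(e−x')²−y'²−z²)/2L = -0.0929
  γ=atan2(-0.3394,-0.0928)=-1.8377;  ψ=arccos(-0.2639)=1.8378;  θ3=γ+ψ≈0.0001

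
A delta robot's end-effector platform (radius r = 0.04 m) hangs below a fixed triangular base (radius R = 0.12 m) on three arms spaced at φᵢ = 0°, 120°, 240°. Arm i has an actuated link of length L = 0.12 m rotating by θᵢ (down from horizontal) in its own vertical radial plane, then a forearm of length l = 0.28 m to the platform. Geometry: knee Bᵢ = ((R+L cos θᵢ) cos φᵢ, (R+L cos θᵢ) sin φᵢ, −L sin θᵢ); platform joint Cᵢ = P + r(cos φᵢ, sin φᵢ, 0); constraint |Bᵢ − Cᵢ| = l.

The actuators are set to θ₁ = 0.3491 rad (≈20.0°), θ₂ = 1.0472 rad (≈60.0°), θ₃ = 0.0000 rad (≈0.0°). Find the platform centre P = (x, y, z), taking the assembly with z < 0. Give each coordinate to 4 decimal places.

arm 1 at φ=0.0°: ρ1 = 0.1928;  S1 = (0.1928, 0.0000, -0.0410)
φ2=120.0°: virtual centre (-0.0700, 0.1212, -0.1039), radius l
arm 3 at φ=240.0°: ρ3 = 0.2000;  S3 = (-0.1000, -0.1732, 0.0000)
|S₂|²−|S₁|² = -0.0084;  |S₃|²−|S₁|² = 0.0012
plane₁₂: -0.5255x+0.2425y+-0.1258z = -0.0084
det = 0.3240;  x = 0.0082+-0.0730z,  y = -0.0171+0.3604z
quadratic in z: (1.1352)z²+(0.0967)z+(-0.0423)=0, √Δ=0.4490 → z ∈ {-0.2404, 0.1552}; z = -0.2404 (taking z<0)
x = 0.0257, y = -0.1038

(0.0257, -0.1038, -0.2404)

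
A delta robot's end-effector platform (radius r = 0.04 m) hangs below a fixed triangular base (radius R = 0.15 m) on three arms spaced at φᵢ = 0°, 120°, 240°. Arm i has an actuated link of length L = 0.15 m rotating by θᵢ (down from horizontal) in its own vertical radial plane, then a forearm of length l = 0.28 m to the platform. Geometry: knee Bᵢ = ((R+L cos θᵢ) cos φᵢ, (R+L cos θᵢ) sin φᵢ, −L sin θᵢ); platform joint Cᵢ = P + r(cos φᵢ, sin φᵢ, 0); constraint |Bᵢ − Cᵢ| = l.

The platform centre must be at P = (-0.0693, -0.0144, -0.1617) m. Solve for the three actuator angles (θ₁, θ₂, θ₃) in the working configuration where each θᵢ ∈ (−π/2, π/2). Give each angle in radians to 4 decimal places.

φ1=0.0° → target in arm frame (-0.0693, -0.0144)
  A=0.1793, B=-0.1617, C=(l²−L²−A²−y'²−z²)/(2L)=-0.0087
  θ1 = atan2(B,A) + arccos(C/0.2414) = 0.8729
rotate P by −φ2: (0.0222, 0.0672, -0.1617)
  A=0.0878, B=-0.1617, C=(l²−L²−A²−y'²−z²)/(2L)=0.0584
  √(A²+B²)=0.1840;  θ2 = -1.0733+1.2478 ≈ 0.1745
rotate P by −φ3: (0.0471, -0.0528, -0.1617)
  A=0.0629, B=-0.1617, C=(l²−L²−A²−y'²−z²)/(2L)=0.0767
  √(A²+B²)=0.1735;  θ3 = -1.1999+1.1129 ≈ -0.0871

θ₁ = 0.8729, θ₂ = 0.1745, θ₃ = -0.0871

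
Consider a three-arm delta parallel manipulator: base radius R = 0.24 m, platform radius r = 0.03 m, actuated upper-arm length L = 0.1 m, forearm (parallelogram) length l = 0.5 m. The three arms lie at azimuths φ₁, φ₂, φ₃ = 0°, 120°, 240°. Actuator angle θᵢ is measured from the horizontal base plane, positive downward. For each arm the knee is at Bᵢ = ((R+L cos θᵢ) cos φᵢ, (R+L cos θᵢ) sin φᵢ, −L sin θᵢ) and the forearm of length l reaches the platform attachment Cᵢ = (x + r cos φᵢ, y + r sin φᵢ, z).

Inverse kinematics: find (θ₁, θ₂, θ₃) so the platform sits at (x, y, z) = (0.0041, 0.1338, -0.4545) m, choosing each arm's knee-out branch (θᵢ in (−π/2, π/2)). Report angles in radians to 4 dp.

θ₁ = 0.6980, θ₂ = 0.0002, θ₃ = 1.3961

arm 1 (φ=0.0°): x'=0.0041, y'=0.1338
  A=0.2059, B=-0.4545, C=(l²−L²−A²−y'²−z²)/(2L)=-0.1343
  √(A²+B²)=0.4990;  θ1 = -1.1454+1.8434 ≈ 0.6980
arm 2 (φ=120.0°): x'=0.1138, y'=-0.0705
  A=0.0962, B=-0.4545, C=(l²−L²−A²−y'²−z²)/(2L)=0.0961
  √(A²+B²)=0.4646;  θ2 = -1.3623+1.3625 ≈ 0.0002
φ3=240.0° → target in arm frame (-0.1179, -0.0633)
  A=0.3279, B=-0.4545, C=(l²−L²−A²−y'²−z²)/(2L)=-0.3906
  γ=atan2(-0.4545,0.3279)=-0.9458;  ψ=arccos(-0.6969)=2.3419;  θ3=γ+ψ≈1.3961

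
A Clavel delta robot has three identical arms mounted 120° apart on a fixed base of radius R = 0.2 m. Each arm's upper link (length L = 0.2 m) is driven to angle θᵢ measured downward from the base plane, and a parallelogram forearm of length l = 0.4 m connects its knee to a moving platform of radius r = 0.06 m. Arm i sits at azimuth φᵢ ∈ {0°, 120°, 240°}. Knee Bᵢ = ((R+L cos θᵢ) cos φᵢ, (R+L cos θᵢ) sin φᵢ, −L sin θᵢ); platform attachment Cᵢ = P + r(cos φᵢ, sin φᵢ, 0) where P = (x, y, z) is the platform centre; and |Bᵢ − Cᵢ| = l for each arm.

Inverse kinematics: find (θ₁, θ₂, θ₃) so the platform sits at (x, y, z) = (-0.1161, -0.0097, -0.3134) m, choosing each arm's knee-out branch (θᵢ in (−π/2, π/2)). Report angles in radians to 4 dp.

θ₁ = 0.9597, θ₂ = 0.2614, θ₃ = 0.1745

φ1=0.0° → target in arm frame (-0.1161, -0.0097)
  A=0.2561, B=-0.3134, C=(l²−L²−A²−y'²−z²)/(2L)=-0.1098
  θ1 = atan2(B,A) + arccos(C/0.4047) = 0.9597
rotate P by −φ2: (0.0496, 0.1054, -0.3134)
  A=0.0904, B=-0.3134, C=(l²−L²−A²−y'²−z²)/(2L)=0.0063
  θ2 = atan2(B,A) + arccos(C/0.3262) = 0.2614
φ3=240.0° → target in arm frame (0.0665, -0.0957)
  A cos θ + B sin θ = C:  0.0735·cos θ + -0.3134·sin θ = 0.0180
  γ=atan2(-0.3134,0.0735)=-1.3403;  ψ=arccos(0.0560)=1.5147;  θ3=γ+ψ≈0.1745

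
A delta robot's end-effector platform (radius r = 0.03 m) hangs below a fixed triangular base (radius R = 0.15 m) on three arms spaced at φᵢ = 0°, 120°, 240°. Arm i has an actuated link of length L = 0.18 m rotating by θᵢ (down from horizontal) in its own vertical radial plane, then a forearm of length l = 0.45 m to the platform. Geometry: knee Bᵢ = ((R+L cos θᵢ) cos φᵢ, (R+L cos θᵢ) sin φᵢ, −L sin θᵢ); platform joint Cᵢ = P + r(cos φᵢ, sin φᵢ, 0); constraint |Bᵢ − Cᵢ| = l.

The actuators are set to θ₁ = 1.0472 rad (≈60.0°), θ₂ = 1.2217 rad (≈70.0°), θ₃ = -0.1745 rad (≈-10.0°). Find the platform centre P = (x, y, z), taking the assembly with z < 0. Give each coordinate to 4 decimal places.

(-0.0860, -0.2210, -0.4129)

φ1=0.0°: virtual centre (0.2100, 0.0000, -0.1559), radius l
φ2=120.0°: virtual centre (-0.0908, 0.1572, -0.1691), radius l
arm 3 at φ=240.0°: (R−r)+L cos θ3 = 0.2973;  O3 = (-0.1486, -0.2574, 0.0313)
eliminate P² terms by subtracting sphere 1 from 2 and 3
linear system: -0.6016x+0.3145y = -0.0068−-0.0265z; -0.7173x+-0.5149y = 0.0209−0.3743z
Cramer: x(z) = -0.0057+0.1944z;  y(z) = -0.0327+0.4561z
quadratic in z: (1.2458)z²+(0.1981)z+(-0.1306)=0, √Δ=0.8307 → z ∈ {-0.4129, 0.2539}; z = -0.4129 (taking z<0)
x = -0.0860, y = -0.2210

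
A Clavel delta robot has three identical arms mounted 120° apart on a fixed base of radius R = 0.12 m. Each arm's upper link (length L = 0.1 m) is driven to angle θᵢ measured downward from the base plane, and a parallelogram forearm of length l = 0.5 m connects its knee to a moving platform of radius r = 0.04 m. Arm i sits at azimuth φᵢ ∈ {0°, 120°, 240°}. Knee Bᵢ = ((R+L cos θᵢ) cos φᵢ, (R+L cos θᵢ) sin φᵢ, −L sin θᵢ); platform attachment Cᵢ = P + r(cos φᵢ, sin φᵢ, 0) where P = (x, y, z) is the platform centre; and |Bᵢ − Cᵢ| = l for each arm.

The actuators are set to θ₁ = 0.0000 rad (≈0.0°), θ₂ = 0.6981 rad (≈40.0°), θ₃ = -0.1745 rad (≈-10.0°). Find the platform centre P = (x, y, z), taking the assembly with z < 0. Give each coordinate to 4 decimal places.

arm 1 at φ=0.0°: e+L cos θ1 = 0.1800;  O1 = (0.1800, 0.0000, 0.0000)
O2 = (0.1566·cos120.0°, 0.1566·sin120.0°, -0.0643) = (-0.0783, 0.1356, -0.0643)
φ3=240.0°: virtual centre (-0.0892, -0.1546, 0.0174), radius l
|O₂|²−|O₁|² = -0.0037;  |O₃|²−|O₁|² = -0.0002
[-0.5166 0.2713 -0.1286]·P = -0.0037;  [-0.5385 -0.3091 0.0347]·P = -0.0002
det = 0.3058;  x = 0.0040+-0.0992z,  y = -0.0062+0.2851z
sphere 1 gives Az²+Bz+C=0 with A=1.0911, B=0.0314, C=-0.2190;  B²−4AC=0.9567;  roots -0.4626, 0.4338;  negative root z = -0.4626
x = 0.0499, y = -0.1381

(0.0499, -0.1381, -0.4626)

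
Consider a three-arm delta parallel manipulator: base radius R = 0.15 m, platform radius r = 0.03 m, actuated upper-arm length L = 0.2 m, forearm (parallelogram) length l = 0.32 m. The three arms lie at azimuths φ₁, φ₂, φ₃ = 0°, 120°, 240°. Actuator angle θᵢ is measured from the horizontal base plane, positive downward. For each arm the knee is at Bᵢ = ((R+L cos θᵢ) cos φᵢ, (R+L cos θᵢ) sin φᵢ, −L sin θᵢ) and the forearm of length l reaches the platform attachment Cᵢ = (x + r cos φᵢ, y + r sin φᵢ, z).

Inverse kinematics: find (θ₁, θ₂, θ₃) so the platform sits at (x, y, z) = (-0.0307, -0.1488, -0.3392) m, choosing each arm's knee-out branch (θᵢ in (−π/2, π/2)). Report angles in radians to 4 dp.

θ₁ = 1.1346, θ₂ = 1.3961, θ₃ = 0.3492

arm 1 (φ=0.0°): x'=-0.0307, y'=-0.1488
  A=0.1507, B=-0.3392, C=(l²−L²−A²−y'²−z²)/(2L)=-0.2438
  γ=atan2(-0.3392,0.1507)=-1.1527;  ψ=arccos(-0.6568)=2.2873;  θ1=γ+ψ≈1.1346
φ2=120.0° → target in arm frame (-0.1135, 0.1010)
  A cos θ + B sin θ = C:  0.2335·cos θ + -0.3392·sin θ = -0.2935
  √(A²+B²)=0.4118;  θ2 = -0.9679+2.3640 ≈ 1.3961
arm 3 (φ=240.0°): x'=0.1442, y'=0.0478
  e−x'=-0.0242;  (l²−L²−(e−x')²−y'²−z²)/2L = -0.1388
  θ3 = atan2(B,A) + arccos(C/0.3401) = 0.3492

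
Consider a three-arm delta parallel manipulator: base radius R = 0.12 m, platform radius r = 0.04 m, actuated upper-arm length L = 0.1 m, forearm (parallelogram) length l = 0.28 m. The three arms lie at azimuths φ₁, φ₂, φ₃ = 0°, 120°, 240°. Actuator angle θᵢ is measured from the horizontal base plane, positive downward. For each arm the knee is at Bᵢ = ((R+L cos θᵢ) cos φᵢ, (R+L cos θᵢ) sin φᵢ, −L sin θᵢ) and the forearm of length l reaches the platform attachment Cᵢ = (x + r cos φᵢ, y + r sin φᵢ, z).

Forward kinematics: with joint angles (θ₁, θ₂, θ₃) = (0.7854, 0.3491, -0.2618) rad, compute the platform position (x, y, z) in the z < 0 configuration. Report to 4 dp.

(-0.0730, -0.0464, -0.2326)

φ1=0.0°: virtual centre (0.1507, 0.0000, -0.0707), radius l
S2 = (0.1740·cos120.0°, 0.1740·sin120.0°, -0.0342) = (-0.0870, 0.1507, -0.0342)
φ3=240.0°: virtual centre (-0.0883, -0.1529, 0.0259), radius l
|S₂|²−|S₁|² = 0.0037;  |S₃|²−|S₁|² = 0.0041
linear system: -0.4754x+0.3013y = 0.0037−0.0730z; -0.4780x+-0.3059y = 0.0041−0.1932z
Cramer: x(z) = -0.0082+0.2783z;  y(z) = -0.0007+0.1967z
into |P−S₁|² = l²: 1.1161z² + 0.0527z + -0.0481 = 0;  Δ = 0.2177;  z = -0.2326 or 0.1854 → z<0 root = -0.2326
x = -0.0730, y = -0.0464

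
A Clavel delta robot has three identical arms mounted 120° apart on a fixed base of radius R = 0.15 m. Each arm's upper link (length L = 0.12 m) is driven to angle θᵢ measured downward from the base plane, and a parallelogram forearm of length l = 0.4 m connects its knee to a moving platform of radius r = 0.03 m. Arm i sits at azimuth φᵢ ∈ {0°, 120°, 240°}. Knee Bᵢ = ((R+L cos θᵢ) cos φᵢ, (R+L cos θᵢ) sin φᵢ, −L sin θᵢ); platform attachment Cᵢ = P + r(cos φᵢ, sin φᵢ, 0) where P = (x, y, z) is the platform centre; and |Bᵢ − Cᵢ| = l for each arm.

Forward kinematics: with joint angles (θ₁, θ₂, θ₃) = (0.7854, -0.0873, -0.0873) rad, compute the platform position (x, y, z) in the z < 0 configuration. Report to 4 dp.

O1 = (0.2049·cos0.0°, 0.2049·sin0.0°, -0.0849) = (0.2049, 0.0000, -0.0849)
O2 = (0.2395·cos120.0°, 0.2395·sin120.0°, 0.0105) = (-0.1198, 0.2075, 0.0105)
arm 3 at φ=240.0°: ρ3 = 0.2395;  O3 = (-0.1198, -0.2075, 0.0105)
eliminate P² terms by subtracting sphere 1 from 2 and 3
[-0.6492 0.4149 0.1906]·P = 0.0083;  [-0.6492 -0.4149 0.1906]·P = 0.0083
Cramer: x(z) = -0.0128+0.2936z;  y(z) = 0.0000-0.0000z
into |P−O₁|² = l²: 1.0862z² + 0.0419z + -0.1054 = 0;  Δ = 0.4598;  z = -0.3314 or 0.2928 → z<0 root = -0.3314
x = -0.1101, y = 0.0000

(-0.1101, 0.0000, -0.3314)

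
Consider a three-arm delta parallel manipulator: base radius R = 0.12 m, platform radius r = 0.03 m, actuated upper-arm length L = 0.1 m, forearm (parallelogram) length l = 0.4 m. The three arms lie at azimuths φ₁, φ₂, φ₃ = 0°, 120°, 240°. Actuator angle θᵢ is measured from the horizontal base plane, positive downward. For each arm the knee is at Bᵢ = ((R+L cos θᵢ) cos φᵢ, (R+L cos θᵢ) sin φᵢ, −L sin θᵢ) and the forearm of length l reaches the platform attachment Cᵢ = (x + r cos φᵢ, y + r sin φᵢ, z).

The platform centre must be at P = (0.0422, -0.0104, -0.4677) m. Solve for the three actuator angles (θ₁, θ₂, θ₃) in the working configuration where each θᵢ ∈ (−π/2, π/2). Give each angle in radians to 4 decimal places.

arm 1 (φ=0.0°): x'=0.0422, y'=-0.0104
  A cos θ + B sin θ = C:  0.0478·cos θ + -0.4677·sin θ = -0.3557
  √(A²+B²)=0.4701;  θ1 = -1.4689+2.4288 ≈ 0.9599
rotate P by −φ2: (-0.0301, -0.0313, -0.4677)
  e−x'=0.1201;  (l²−L²−(e−x')²−y'²−z²)/2L = -0.4208
  θ2 = atan2(B,A) + arccos(C/0.4829) = 1.3093
φ3=240.0° → target in arm frame (-0.0121, 0.0417)
  A cos θ + B sin θ = C:  0.1021·cos θ + -0.4677·sin θ = -0.4045
  θ3 = atan2(B,A) + arccos(C/0.4787) = 1.2216

θ₁ = 0.9599, θ₂ = 1.3093, θ₃ = 1.2216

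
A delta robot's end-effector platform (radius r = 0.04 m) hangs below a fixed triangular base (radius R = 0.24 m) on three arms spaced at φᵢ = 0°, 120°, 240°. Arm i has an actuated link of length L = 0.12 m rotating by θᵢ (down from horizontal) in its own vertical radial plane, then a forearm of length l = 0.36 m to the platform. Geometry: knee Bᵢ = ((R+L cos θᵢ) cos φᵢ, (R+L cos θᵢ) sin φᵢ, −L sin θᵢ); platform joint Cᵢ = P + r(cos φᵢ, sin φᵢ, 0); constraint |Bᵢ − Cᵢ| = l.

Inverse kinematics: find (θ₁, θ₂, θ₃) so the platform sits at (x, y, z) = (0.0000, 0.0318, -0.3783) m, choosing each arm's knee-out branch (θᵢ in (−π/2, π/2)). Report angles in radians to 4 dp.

arm 1 (φ=0.0°): x'=0.0000, y'=0.0318
  A=0.2000, B=-0.3783, C=(l²−L²−A²−y'²−z²)/(2L)=-0.2872
  γ=atan2(-0.3783,0.2000)=-1.0845;  ψ=arccos(-0.6711)=2.3065;  θ1=γ+ψ≈1.2220
φ2=120.0° → target in arm frame (0.0275, -0.0159)
  A cos θ + B sin θ = C:  0.1725·cos θ + -0.3783·sin θ = -0.2413
  θ2 = atan2(B,A) + arccos(C/0.4158) = 1.0469
rotate P by −φ3: (-0.0275, -0.0159, -0.3783)
  e−x'=0.2275;  (l²−L²−(e−x')²−y'²−z²)/2L = -0.3331
  √(A²+B²)=0.4415;  θ3 = -1.0293+2.4257 ≈ 1.3964

θ₁ = 1.2220, θ₂ = 1.0469, θ₃ = 1.3964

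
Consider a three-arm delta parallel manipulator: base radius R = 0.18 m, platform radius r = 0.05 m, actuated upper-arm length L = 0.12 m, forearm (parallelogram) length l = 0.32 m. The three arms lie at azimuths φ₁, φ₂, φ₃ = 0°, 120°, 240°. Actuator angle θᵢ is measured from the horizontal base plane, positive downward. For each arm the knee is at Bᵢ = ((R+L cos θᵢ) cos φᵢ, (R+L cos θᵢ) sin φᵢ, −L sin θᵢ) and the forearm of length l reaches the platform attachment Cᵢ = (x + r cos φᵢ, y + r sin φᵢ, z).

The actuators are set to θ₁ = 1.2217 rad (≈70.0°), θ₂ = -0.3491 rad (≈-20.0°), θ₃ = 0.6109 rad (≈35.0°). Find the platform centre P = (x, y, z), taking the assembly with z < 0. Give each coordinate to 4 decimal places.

(-0.1117, 0.0689, -0.2459)

φ1=0.0°: virtual centre (0.1710, 0.0000, -0.1128), radius l
S2 = (0.2428·cos120.0°, 0.2428·sin120.0°, 0.0410) = (-0.1214, 0.2102, 0.0410)
arm 3 at φ=240.0°: (R−r)+L cos θ3 = 0.2283;  S3 = (-0.1141, -0.1977, -0.0688)
eliminate P² terms by subtracting sphere 1 from 2 and 3
[-0.5849 0.4205 0.3076]·P = 0.0186;  [-0.5704 -0.3954 0.0879]·P = 0.0149
det = 0.4711;  x = -0.0289+0.3366z,  y = 0.0041+-0.2634z
sphere 1 gives Az²+Bz+C=0 with A=1.1827, B=0.0887, C=-0.0497;  B²−4AC=0.2429;  roots -0.2459, 0.1708;  negative root z = -0.2459
x = -0.1117, y = 0.0689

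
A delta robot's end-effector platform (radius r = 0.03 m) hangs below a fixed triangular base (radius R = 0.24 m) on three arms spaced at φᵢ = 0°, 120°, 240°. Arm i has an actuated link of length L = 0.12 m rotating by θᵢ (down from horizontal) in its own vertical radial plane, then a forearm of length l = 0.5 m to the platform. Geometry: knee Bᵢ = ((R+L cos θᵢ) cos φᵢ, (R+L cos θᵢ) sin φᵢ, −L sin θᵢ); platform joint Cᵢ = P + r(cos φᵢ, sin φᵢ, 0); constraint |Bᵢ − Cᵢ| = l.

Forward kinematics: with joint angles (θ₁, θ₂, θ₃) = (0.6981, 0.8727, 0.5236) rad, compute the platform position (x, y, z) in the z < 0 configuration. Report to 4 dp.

(0.0005, -0.0399, -0.4740)

φ1=0.0°: virtual centre (0.3019, 0.0000, -0.0771), radius l
arm 2 at φ=120.0°: ρ2 = 0.2871;  S2 = (-0.1436, 0.2487, -0.0919)
φ3=240.0°: virtual centre (-0.1570, -0.2719, -0.0600), radius l
|S₂|²−|S₁|² = -0.0062;  |S₃|²−|S₁|² = 0.0050
plane₁₂: -0.8910x+0.4973y+-0.0296z = -0.0062
Cramer: x(z) = 0.0009+0.0010z;  y(z) = -0.0108+0.0613z
quadratic in z: (1.0038)z²+(0.1523)z+(-0.1533)=0, √Δ=0.7993 → z ∈ {-0.4740, 0.3223}; z = -0.4740 (taking z<0)
x = 0.0005, y = -0.0399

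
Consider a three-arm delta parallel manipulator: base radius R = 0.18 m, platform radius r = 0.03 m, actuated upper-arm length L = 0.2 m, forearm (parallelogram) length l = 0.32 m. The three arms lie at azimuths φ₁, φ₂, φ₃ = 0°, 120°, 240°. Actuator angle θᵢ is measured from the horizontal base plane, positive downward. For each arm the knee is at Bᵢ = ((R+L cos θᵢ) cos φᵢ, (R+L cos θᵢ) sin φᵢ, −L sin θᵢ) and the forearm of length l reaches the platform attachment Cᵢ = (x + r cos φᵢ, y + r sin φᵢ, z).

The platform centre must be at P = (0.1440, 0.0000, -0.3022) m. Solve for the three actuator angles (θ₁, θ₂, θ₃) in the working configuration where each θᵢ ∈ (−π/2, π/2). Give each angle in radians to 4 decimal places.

θ₁ = 0.2617, θ₂ = 1.3089, θ₃ = 1.3089

φ1=0.0° → target in arm frame (0.1440, 0.0000)
  A=0.0060, B=-0.3022, C=(l²−L²−A²−y'²−z²)/(2L)=-0.0724
  θ1 = atan2(B,A) + arccos(C/0.3023) = 0.2617
rotate P by −φ2: (-0.0720, -0.1247, -0.3022)
  e−x'=0.2220;  (l²−L²−(e−x')²−y'²−z²)/2L = -0.2344
  γ=atan2(-0.3022,0.2220)=-0.9372;  ψ=arccos(-0.6251)=2.2461;  θ2=γ+ψ≈1.3089
rotate P by −φ3: (-0.0720, 0.1247, -0.3022)
  A cos θ + B sin θ = C:  0.2220·cos θ + -0.3022·sin θ = -0.2344
  θ3 = atan2(B,A) + arccos(C/0.3750) = 1.3089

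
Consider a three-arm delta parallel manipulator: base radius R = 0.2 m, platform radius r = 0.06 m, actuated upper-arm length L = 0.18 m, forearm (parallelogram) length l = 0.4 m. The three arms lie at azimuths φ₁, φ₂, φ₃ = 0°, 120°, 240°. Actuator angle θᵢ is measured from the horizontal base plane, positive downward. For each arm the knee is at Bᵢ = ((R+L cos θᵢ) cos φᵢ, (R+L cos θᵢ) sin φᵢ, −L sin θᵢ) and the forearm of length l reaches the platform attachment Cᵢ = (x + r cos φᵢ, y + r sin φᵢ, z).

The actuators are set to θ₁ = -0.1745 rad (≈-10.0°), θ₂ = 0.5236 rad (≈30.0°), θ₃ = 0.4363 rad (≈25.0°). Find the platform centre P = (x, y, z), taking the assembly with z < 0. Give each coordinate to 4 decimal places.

arm 1 at φ=0.0°: ρ1 = 0.3173;  S1 = (0.3173, 0.0000, 0.0313)
arm 2 at φ=120.0°: ρ2 = 0.2959;  S2 = (-0.1479, 0.2562, -0.0900)
arm 3 at φ=240.0°: ρ3 = 0.3031;  S3 = (-0.1516, -0.2625, -0.0761)
eliminate P² terms by subtracting sphere 1 from 2 and 3
linear system: -0.9304x+0.5125y = -0.0060−-0.2425z; -0.9377x+-0.5251y = -0.0040−-0.2146z
Cramer: x(z) = 0.0053-0.2449z;  y(z) = -0.0020+0.0286z
sphere 1 gives Az²+Bz+C=0 with A=1.0608, B=0.0902, C=-0.0617;  B²−4AC=0.2700;  roots -0.2874, 0.2024;  negative root z = -0.2874
x = 0.0757, y = -0.0102

(0.0757, -0.0102, -0.2874)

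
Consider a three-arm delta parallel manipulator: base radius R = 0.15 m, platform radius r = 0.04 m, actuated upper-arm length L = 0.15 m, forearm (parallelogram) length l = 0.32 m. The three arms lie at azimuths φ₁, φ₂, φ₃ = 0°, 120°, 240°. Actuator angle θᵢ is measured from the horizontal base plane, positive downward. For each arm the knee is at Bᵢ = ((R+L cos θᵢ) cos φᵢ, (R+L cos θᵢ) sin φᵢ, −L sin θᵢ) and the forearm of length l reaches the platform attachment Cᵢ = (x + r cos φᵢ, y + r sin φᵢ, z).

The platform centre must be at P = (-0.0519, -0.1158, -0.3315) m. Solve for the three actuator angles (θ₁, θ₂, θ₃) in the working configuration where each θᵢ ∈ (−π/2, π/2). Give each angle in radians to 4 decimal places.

θ₁ = 1.1346, θ₂ = 1.2219, θ₃ = 0.2616

φ1=0.0° → target in arm frame (-0.0519, -0.1158)
  e−x'=0.1619;  (l²−L²−(e−x')²−y'²−z²)/2L = -0.2320
  γ=atan2(-0.3315,0.1619)=-1.1165;  ψ=arccos(-0.6290)=2.2510;  θ1=γ+ψ≈1.1346
φ2=120.0° → target in arm frame (-0.0743, 0.1028)
  e−x'=0.1843;  (l²−L²−(e−x')²−y'²−z²)/2L = -0.2485
  √(A²+B²)=0.3793;  θ2 = -1.0633+2.2852 ≈ 1.2219
rotate P by −φ3: (0.1262, 0.0130, -0.3315)
  A cos θ + B sin θ = C:  -0.0162·cos θ + -0.3315·sin θ = -0.1014
  √(A²+B²)=0.3319;  θ3 = -1.6197+1.8813 ≈ 0.2616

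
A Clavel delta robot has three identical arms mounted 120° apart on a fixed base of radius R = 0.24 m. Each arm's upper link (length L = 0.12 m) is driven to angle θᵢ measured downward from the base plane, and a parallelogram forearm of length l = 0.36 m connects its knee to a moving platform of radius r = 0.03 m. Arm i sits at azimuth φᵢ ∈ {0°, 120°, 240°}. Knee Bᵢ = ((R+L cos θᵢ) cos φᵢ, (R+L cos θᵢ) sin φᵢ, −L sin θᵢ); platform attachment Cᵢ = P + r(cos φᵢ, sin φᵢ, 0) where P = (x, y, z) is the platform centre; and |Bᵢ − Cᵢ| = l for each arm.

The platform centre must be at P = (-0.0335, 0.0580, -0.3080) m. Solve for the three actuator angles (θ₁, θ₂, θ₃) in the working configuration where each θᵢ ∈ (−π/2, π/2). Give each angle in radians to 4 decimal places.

φ1=0.0° → target in arm frame (-0.0335, 0.0580)
  A cos θ + B sin θ = C:  0.2435·cos θ + -0.3080·sin θ = -0.1763
  γ=atan2(-0.3080,0.2435)=-0.9018;  ψ=arccos(-0.4491)=2.0366;  θ1=γ+ψ≈1.1347
arm 2 (φ=120.0°): x'=0.0670, y'=0.0000
  A=0.1430, B=-0.3080, C=(l²−L²−A²−y'²−z²)/(2L)=-0.0005
  γ=atan2(-0.3080,0.1430)=-1.1361;  ψ=arccos(-0.0015)=1.5723;  θ2=γ+ψ≈0.4362
rotate P by −φ3: (-0.0335, -0.0580, -0.3080)
  A=0.2435, B=-0.3080, C=(l²−L²−A²−y'²−z²)/(2L)=-0.1763
  γ=atan2(-0.3080,0.2435)=-0.9019;  ψ=arccos(-0.4490)=2.0365;  θ3=γ+ψ≈1.1346

θ₁ = 1.1347, θ₂ = 0.4362, θ₃ = 1.1346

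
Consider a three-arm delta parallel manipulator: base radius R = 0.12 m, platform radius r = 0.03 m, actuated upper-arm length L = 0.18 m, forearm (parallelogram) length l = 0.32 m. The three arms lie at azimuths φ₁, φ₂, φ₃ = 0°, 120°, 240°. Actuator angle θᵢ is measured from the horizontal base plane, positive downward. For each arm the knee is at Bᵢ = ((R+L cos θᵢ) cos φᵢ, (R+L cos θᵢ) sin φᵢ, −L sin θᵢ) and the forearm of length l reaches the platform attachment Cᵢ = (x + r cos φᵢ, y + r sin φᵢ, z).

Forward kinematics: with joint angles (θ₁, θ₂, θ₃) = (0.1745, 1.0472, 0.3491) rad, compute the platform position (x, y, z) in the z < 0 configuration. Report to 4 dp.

arm 1 at φ=0.0°: ρ1 = 0.2673;  S1 = (0.2673, 0.0000, -0.0313)
φ2=120.0°: virtual centre (-0.0900, 0.1559, -0.1559), radius l
S3 = (0.2591·cos240.0°, 0.2591·sin240.0°, -0.0616) = (-0.1296, -0.2244, -0.0616)
eliminate P² terms by subtracting sphere 1 from 2 and 3
linear system: -0.7145x+0.3118y = -0.0157−-0.2493z; -0.7937x+-0.4488y = -0.0015−-0.0606z
Cramer: x(z) = 0.0132-0.2302z;  y(z) = -0.0201+0.2719z
quadratic in z: (1.1269)z²+(0.1685)z+(-0.0365)=0, √Δ=0.4391 → z ∈ {-0.2696, 0.1201}; z = -0.2696 (taking z<0)
x = 0.0753, y = -0.0934

(0.0753, -0.0934, -0.2696)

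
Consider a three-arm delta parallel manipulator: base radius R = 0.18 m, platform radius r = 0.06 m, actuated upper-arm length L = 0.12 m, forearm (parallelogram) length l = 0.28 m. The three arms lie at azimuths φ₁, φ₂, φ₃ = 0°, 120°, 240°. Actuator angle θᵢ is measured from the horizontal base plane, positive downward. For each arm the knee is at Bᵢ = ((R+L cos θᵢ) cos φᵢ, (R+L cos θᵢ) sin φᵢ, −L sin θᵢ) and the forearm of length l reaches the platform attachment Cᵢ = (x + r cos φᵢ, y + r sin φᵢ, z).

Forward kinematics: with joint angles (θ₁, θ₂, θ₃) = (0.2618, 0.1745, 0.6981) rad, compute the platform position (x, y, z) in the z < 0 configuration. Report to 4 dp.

φ1=0.0°: virtual centre (0.2359, 0.0000, -0.0311), radius l
φ2=120.0°: virtual centre (-0.1191, 0.2063, -0.0208), radius l
φ3=240.0°: virtual centre (-0.1060, -0.1835, -0.0771), radius l
|centre ₂|²−|centre ₁|² = 0.0005;  |centre ₃|²−|centre ₁|² = -0.0058
linear system: -0.7100x+0.4125y = 0.0005−0.0204z; -0.6837x+-0.3671y = -0.0058−-0.0921z
Cramer: x(z) = 0.0040-0.0562z;  y(z) = 0.0082-0.1463z
sphere 1 gives Az²+Bz+C=0 with A=1.0246, B=0.0858, C=-0.0236;  B²−4AC=0.1040;  roots -0.1993, 0.1155;  negative root z = -0.1993
x = 0.0152, y = 0.0374

(0.0152, 0.0374, -0.1993)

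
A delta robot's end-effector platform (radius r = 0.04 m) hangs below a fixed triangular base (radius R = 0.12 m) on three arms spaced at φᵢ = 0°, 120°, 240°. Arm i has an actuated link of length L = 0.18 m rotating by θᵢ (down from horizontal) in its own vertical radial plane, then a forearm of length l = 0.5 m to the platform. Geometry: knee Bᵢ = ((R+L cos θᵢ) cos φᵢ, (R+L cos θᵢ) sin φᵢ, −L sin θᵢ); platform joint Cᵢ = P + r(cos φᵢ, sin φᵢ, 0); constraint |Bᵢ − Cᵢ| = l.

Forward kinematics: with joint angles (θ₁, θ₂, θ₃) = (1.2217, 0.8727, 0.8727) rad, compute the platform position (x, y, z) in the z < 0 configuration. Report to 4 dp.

arm 1 at φ=0.0°: e+L cos θ1 = 0.1416;  O1 = (0.1416, 0.0000, -0.1691)
O2 = (0.1957·cos120.0°, 0.1957·sin120.0°, -0.1379) = (-0.0978, 0.1695, -0.1379)
arm 3 at φ=240.0°: e+L cos θ3 = 0.1957;  O3 = (-0.0978, -0.1695, -0.1379)
subtract pairs → two planes through P
[-0.4788 0.3390 0.0625]·P = 0.0087;  [-0.4788 -0.3390 0.0625]·P = 0.0087
det = 0.3246;  x = -0.0181+0.1305z,  y = 0.0000+0.0000z
quadratic in z: (1.0170)z²+(0.2966)z+(-0.1959)=0, √Δ=0.9407 → z ∈ {-0.6083, 0.3167}; z = -0.6083 (taking z<0)
x = -0.0975, y = 0.0000

(-0.0975, 0.0000, -0.6083)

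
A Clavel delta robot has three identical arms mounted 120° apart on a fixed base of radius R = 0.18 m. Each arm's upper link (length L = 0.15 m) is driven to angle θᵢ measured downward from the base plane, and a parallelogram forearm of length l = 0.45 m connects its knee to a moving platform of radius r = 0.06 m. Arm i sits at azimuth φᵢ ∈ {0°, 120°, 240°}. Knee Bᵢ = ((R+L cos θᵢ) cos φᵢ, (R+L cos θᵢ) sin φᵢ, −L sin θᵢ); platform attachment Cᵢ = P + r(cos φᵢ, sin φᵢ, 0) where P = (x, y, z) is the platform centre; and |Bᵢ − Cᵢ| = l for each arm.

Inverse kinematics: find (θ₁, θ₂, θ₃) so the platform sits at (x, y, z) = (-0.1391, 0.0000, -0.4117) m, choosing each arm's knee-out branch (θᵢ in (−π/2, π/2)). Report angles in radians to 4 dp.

φ1=0.0° → target in arm frame (-0.1391, 0.0000)
  A=0.2591, B=-0.4117, C=(l²−L²−A²−y'²−z²)/(2L)=-0.1888
  √(A²+B²)=0.4864;  θ1 = -1.0091+1.9693 ≈ 0.9602
rotate P by −φ2: (0.0695, 0.1205, -0.4117)
  A=0.0505, B=-0.4117, C=(l²−L²−A²−y'²−z²)/(2L)=-0.0218
  θ2 = atan2(B,A) + arccos(C/0.4148) = 0.1746
arm 3 (φ=240.0°): x'=0.0696, y'=-0.1205
  A cos θ + B sin θ = C:  0.0504·cos θ + -0.4117·sin θ = -0.0218
  θ3 = atan2(B,A) + arccos(C/0.4148) = 0.1746

θ₁ = 0.9602, θ₂ = 0.1746, θ₃ = 0.1746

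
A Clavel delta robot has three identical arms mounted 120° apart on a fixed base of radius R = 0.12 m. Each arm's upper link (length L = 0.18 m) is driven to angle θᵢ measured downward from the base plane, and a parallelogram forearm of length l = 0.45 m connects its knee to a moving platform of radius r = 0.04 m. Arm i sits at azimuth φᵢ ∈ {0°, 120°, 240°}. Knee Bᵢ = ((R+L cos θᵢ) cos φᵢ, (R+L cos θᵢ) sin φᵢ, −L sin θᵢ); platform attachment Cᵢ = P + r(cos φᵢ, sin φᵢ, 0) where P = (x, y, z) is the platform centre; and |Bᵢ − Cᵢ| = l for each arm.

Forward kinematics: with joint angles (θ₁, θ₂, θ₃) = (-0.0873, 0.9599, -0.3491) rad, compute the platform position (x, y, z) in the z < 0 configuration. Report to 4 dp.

φ1=0.0°: virtual centre (0.2593, 0.0000, 0.0157), radius l
φ2=120.0°: virtual centre (-0.0916, 0.1587, -0.1474), radius l
arm 3 at φ=240.0°: e+L cos θ3 = 0.2491;  S3 = (-0.1246, -0.2158, 0.0616)
|S₂|²−|S₁|² = -0.0122;  |S₃|²−|S₁|² = -0.0016
[-0.7019 0.3174 -0.3263]·P = -0.0122;  [-0.7678 -0.4315 0.0918]·P = -0.0016
Cramer: x(z) = 0.0106-0.2043z;  y(z) = -0.0150+0.5761z
into |P−S₁|² = l²: 1.3737z² + 0.0530z + -0.1401 = 0;  Δ = 0.7729;  z = -0.3393 or 0.3007 → z<0 root = -0.3393
x = 0.0799, y = -0.2105

(0.0799, -0.2105, -0.3393)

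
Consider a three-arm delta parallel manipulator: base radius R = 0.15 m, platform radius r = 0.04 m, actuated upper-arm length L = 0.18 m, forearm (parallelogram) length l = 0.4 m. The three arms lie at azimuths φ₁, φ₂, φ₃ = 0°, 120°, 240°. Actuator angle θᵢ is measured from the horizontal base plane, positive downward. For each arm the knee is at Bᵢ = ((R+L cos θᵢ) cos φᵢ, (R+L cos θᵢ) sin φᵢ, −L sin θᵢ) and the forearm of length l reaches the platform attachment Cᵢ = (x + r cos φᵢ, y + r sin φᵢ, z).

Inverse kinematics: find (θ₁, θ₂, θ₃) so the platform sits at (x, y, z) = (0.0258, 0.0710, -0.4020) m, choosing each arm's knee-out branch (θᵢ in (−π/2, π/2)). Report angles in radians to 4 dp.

arm 1 (φ=0.0°): x'=0.0258, y'=0.0710
  A cos θ + B sin θ = C:  0.0842·cos θ + -0.4020·sin θ = -0.1282
  θ1 = atan2(B,A) + arccos(C/0.4107) = 0.5238
arm 2 (φ=120.0°): x'=0.0486, y'=-0.0578
  A cos θ + B sin θ = C:  0.0614·cos θ + -0.4020·sin θ = -0.1142
  θ2 = atan2(B,A) + arccos(C/0.4067) = 0.4363
φ3=240.0° → target in arm frame (-0.0744, -0.0132)
  e−x'=0.1844;  (l²−L²−(e−x')²−y'²−z²)/2L = -0.1894
  γ=atan2(-0.4020,0.1844)=-1.1408;  ψ=arccos(-0.4282)=2.0133;  θ3=γ+ψ≈0.8725

θ₁ = 0.5238, θ₂ = 0.4363, θ₃ = 0.8725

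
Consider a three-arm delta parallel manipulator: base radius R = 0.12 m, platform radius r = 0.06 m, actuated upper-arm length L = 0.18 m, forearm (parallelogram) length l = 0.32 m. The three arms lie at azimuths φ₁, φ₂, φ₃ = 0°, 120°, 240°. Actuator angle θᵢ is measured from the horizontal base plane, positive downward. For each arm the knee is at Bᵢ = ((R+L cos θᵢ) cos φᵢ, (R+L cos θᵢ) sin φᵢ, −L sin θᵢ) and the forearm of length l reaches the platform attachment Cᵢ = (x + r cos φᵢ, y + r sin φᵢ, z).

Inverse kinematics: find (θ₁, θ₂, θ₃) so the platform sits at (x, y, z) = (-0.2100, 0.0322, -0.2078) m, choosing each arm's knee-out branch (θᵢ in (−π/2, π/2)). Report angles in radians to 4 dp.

φ1=0.0° → target in arm frame (-0.2100, 0.0322)
  A=0.2700, B=-0.2078, C=(l²−L²−A²−y'²−z²)/(2L)=-0.1309
  θ1 = atan2(B,A) + arccos(C/0.3407) = 1.3091
rotate P by −φ2: (0.1329, 0.1658, -0.2078)
  A cos θ + B sin θ = C:  -0.0729·cos θ + -0.2078·sin θ = -0.0166
  γ=atan2(-0.2078,-0.0729)=-1.9081;  ψ=arccos(-0.0753)=1.6462;  θ2=γ+ψ≈-0.2619
rotate P by −φ3: (0.0771, -0.1980, -0.2078)
  A cos θ + B sin θ = C:  -0.0171·cos θ + -0.2078·sin θ = -0.0352
  √(A²+B²)=0.2085;  θ3 = -1.6530+1.7403 ≈ 0.0874

θ₁ = 1.3091, θ₂ = -0.2619, θ₃ = 0.0874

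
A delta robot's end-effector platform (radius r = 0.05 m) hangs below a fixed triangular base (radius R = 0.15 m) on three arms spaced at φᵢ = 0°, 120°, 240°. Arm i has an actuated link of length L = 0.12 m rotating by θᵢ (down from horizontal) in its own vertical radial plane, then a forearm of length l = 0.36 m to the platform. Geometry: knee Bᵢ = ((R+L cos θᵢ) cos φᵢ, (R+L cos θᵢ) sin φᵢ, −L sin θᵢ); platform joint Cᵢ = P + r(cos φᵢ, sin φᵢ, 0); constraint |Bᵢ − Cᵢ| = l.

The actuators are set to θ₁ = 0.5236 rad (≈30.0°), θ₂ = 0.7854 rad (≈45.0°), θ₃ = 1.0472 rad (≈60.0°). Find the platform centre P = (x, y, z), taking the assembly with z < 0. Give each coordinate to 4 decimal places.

(0.0581, 0.0355, -0.3872)

arm 1 at φ=0.0°: e+L cos θ1 = 0.2039;  centre 1 = (0.2039, 0.0000, -0.0600)
centre 2 = (0.1849·cos120.0°, 0.1849·sin120.0°, -0.0849) = (-0.0924, 0.1601, -0.0849)
centre 3 = (0.1600·cos240.0°, 0.1600·sin240.0°, -0.1039) = (-0.0800, -0.1386, -0.1039)
|centre ₂|²−|centre ₁|² = -0.0038;  |centre ₃|²−|centre ₁|² = -0.0088
linear system: -0.5927x+0.3202y = -0.0038−-0.0497z; -0.5678x+-0.2771y = -0.0088−-0.0878z
Cramer: x(z) = 0.0112-0.1211z;  y(z) = 0.0088-0.0689z
into |P−centre ₁|² = l²: 1.0194z² + 0.1655z + -0.0888 = 0;  Δ = 0.3894;  z = -0.3872 or 0.2249 → z<0 root = -0.3872
x = 0.0581, y = 0.0355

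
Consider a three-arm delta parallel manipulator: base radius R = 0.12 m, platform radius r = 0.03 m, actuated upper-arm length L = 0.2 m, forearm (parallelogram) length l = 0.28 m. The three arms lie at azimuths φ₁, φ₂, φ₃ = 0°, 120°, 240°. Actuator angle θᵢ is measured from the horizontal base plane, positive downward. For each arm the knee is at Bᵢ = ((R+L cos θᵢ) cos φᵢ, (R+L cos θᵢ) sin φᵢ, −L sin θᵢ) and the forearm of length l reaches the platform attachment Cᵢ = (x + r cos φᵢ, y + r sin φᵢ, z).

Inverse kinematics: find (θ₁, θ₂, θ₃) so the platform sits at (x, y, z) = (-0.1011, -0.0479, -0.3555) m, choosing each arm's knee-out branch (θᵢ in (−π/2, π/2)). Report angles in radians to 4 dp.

arm 1 (φ=0.0°): x'=-0.1011, y'=-0.0479
  A=0.1911, B=-0.3555, C=(l²−L²−A²−y'²−z²)/(2L)=-0.3170
  √(A²+B²)=0.4036;  θ1 = -1.0776+2.4741 ≈ 1.3965
rotate P by −φ2: (0.0091, 0.1115, -0.3555)
  A cos θ + B sin θ = C:  0.0809·cos θ + -0.3555·sin θ = -0.2674
  γ=atan2(-0.3555,0.0809)=-1.3470;  ψ=arccos(-0.7334)=2.3942;  θ2=γ+ψ≈1.0472
rotate P by −φ3: (0.0920, -0.0636, -0.3555)
  A cos θ + B sin θ = C:  -0.0020·cos θ + -0.3555·sin θ = -0.2301
  √(A²+B²)=0.3555;  θ3 = -1.5765+2.2747 ≈ 0.6982

θ₁ = 1.3965, θ₂ = 1.0472, θ₃ = 0.6982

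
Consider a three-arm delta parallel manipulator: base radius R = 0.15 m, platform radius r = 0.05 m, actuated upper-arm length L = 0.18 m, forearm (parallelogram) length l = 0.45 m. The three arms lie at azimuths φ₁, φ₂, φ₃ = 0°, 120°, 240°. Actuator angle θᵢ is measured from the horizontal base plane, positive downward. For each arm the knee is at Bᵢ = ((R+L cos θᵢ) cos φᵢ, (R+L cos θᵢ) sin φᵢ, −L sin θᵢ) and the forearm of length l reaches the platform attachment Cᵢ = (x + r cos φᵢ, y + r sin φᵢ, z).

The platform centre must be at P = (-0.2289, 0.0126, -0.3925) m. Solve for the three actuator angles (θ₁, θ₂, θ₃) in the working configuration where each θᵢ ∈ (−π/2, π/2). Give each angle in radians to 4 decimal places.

rotate P by −φ1: (-0.2289, 0.0126, -0.3925)
  A=0.3289, B=-0.3925, C=(l²−L²−A²−y'²−z²)/(2L)=-0.2564
  γ=atan2(-0.3925,0.3289)=-0.8733;  ψ=arccos(-0.5006)=2.0951;  θ1=γ+ψ≈1.2218
rotate P by −φ2: (0.1254, 0.1919, -0.3925)
  e−x'=-0.0254;  (l²−L²−(e−x')²−y'²−z²)/2L = -0.0595
  θ2 = atan2(B,A) + arccos(C/0.3933) = 0.0875
rotate P by −φ3: (0.1035, -0.2045, -0.3925)
  A cos θ + B sin θ = C:  -0.0035·cos θ + -0.3925·sin θ = -0.0717
  √(A²+B²)=0.3925;  θ3 = -1.5798+1.7544 ≈ 0.1746

θ₁ = 1.2218, θ₂ = 0.0875, θ₃ = 0.1746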